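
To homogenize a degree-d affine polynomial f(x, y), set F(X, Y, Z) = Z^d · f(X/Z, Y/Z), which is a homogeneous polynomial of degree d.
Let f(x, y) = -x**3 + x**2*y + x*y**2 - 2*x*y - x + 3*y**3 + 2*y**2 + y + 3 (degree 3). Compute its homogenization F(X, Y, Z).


F(X, Y, Z) = -X**3 + X**2*Y + X*Y**2 - 2*X*Y*Z - X*Z**2 + 3*Y**3 + 2*Y**2*Z + Y*Z**2 + 3*Z**3

deg(f) = 3.
Substitute x = X/Z, y = Y/Z into f, then multiply by Z^3.
  monomial -1·x^3·y^0 ↦ -1·X^3·Y^0·Z^0.
  monomial 1·x^2·y^1 ↦ 1·X^2·Y^1·Z^0.
  monomial 1·x^1·y^2 ↦ 1·X^1·Y^2·Z^0.
  monomial -2·x^1·y^1 ↦ -2·X^1·Y^1·Z^1.
  monomial -1·x^1·y^0 ↦ -1·X^1·Y^0·Z^2.
  monomial 3·x^0·y^3 ↦ 3·X^0·Y^3·Z^0.
  monomial 2·x^0·y^2 ↦ 2·X^0·Y^2·Z^1.
  monomial 1·x^0·y^1 ↦ 1·X^0·Y^1·Z^2.
  monomial 3·x^0·y^0 ↦ 3·X^0·Y^0·Z^3.
Collecting: F(X, Y, Z) = -X**3 + X**2*Y + X*Y**2 - 2*X*Y*Z - X*Z**2 + 3*Y**3 + 2*Y**2*Z + Y*Z**2 + 3*Z**3.


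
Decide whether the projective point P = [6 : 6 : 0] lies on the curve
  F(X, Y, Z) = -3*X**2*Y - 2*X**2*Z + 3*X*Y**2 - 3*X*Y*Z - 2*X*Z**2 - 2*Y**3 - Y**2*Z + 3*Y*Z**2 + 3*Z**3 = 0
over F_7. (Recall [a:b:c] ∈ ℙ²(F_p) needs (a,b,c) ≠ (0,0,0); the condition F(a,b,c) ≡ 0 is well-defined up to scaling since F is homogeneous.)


F(6,6,0) ≡ 2 (mod 7); P is NOT on the curve.

Evaluate F(6, 6, 0) term-by-term (mod 7).
  -3*X**2*Y ↦ -3·36·6·1 = -648
  -2*X**2*Z ↦ -2·36·1·0 = 0
  3*X*Y**2 ↦ 3·6·36·1 = 648
  -3*X*Y*Z ↦ -3·6·6·0 = 0
  -2*X*Z**2 ↦ -2·6·1·0 = 0
  -2*Y**3 ↦ -2·1·216·1 = -432
  -Y**2*Z ↦ -1·1·36·0 = 0
  3*Y*Z**2 ↦ 3·1·6·0 = 0
  3*Z**3 ↦ 3·1·1·0 = 0
Sum: F(6, 6, 0) = (-648) + (0) + (648) + (0) + (0) + (-432) + (0) + (0) + (0) = -432.
Reducing mod 7: -432 ≡ 2 (mod 7).
Since F(a, b, c) ≡ 2 ≠ 0 (mod 7), P does NOT lie on the curve.


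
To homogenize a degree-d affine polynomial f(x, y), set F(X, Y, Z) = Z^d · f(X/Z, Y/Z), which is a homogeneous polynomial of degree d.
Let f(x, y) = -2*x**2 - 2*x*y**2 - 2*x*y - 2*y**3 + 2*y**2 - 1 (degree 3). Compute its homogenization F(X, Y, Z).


F(X, Y, Z) = -2*X**2*Z - 2*X*Y**2 - 2*X*Y*Z - 2*Y**3 + 2*Y**2*Z - Z**3

deg(f) = 3.
Substitute x = X/Z, y = Y/Z into f, then multiply by Z^3.
  monomial -2·x^2·y^0 ↦ -2·X^2·Y^0·Z^1.
  monomial -2·x^1·y^2 ↦ -2·X^1·Y^2·Z^0.
  monomial -2·x^1·y^1 ↦ -2·X^1·Y^1·Z^1.
  monomial -2·x^0·y^3 ↦ -2·X^0·Y^3·Z^0.
  monomial 2·x^0·y^2 ↦ 2·X^0·Y^2·Z^1.
  monomial -1·x^0·y^0 ↦ -1·X^0·Y^0·Z^3.
Collecting: F(X, Y, Z) = -2*X**2*Z - 2*X*Y**2 - 2*X*Y*Z - 2*Y**3 + 2*Y**2*Z - Z**3.


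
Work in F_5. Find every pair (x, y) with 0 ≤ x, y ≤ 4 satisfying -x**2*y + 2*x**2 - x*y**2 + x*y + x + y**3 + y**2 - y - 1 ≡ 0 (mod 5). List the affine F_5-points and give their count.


Affine F_5-points: {(0, 1), (0, 4), (2, 4), (3, 0), (4, 0), (4, 1), (4, 2)}; count = 7.

For each of the 25 pairs (x, y) ∈ F_5², evaluate f(x, y) mod 5. Record the zeros.
  x = 0: [0↦4, 1↦0, 2↦4, 3↦2, 4↦0]  zeros at y ∈ {1, 4}
  x = 1: [0↦2, 1↦2, 2↦3, 3↦1, 4↦2]  zeros at y ∈ ∅
  x = 2: [0↦4, 1↦1, 2↦2, 3↦3, 4↦0]  zeros at y ∈ {4}
  x = 3: [0↦0, 1↦2, 2↦1, 3↦3, 4↦4]  zeros at y ∈ {0}
  x = 4: [0↦0, 1↦0, 2↦0, 3↦1, 4↦4]  zeros at y ∈ {0, 1, 2}
Collecting zeros: affine points = {(0, 1), (0, 4), (2, 4), (3, 0), (4, 0), (4, 1), (4, 2)}.
Total count |C(F_5)_aff| = 7.


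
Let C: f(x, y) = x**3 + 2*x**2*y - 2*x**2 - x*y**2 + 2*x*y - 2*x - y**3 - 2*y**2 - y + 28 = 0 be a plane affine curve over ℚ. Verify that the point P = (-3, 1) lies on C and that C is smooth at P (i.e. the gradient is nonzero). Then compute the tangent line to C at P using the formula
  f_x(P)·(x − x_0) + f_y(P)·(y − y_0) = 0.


Tangent line at P: 26*x + 10*y + 68 = 0.

Step 1: f(-3, 1) = 0, so P lies on C.
Step 2: partial derivatives
  f_x(x, y) = 3*x**2 + 4*x*y - 4*x - y**2 + 2*y - 2, f_y(x, y) = 2*x**2 - 2*x*y + 2*x - 3*y**2 - 4*y - 1.
  f_x(P) = 26, f_y(P) = 10 (gradient nonzero, so P is smooth).
Step 3: tangent line at P: 26·(x − -3) + 10·(y − 1) = 0.
Expanding: 26*x + 10*y + 68 = 0.


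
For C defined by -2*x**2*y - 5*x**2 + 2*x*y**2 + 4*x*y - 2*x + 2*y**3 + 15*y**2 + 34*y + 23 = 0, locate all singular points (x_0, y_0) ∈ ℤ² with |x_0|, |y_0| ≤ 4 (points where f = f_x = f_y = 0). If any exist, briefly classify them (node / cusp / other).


Singular points: {(-1, -2)}; classification: node.

Compute partial derivatives:
  f_x = -4*x*y - 10*x + 2*y**2 + 4*y - 2.
  f_y = -2*x**2 + 4*x*y + 4*x + 6*y**2 + 30*y + 34.
Scan x_0 ∈ {−4, ..., 4}. For each x_0, f_y(x_0, y) is a polynomial in y; find its integer roots y ∈ {−4, ..., 4}, then test f_x and f at those candidates.
  x = -4: f_y(-4, y) = 6*y**2 + 14*y - 14; no integer root y with |y| ≤ 4.
  x = -3: f_y(-3, y) = 6*y**2 + 18*y + 4; no integer root y with |y| ≤ 4.
  x = -2: f_y(-2, y) = 6*y**2 + 22*y + 18; no integer root y with |y| ≤ 4.
  x = -1: f_y(-1, y) = 6*y**2 + 26*y + 28; vanishes at y ∈ {-2}. (-1, -2): f_x = 0, f = 0 — SINGULAR.
  x = 0: f_y(0, y) = 6*y**2 + 30*y + 34; no integer root y with |y| ≤ 4.
  x = 1: f_y(1, y) = 6*y**2 + 34*y + 36; no integer root y with |y| ≤ 4.
  x = 2: f_y(2, y) = 6*y**2 + 38*y + 34; no integer root y with |y| ≤ 4.
  x = 3: f_y(3, y) = 6*y**2 + 42*y + 28; no integer root y with |y| ≤ 4.
  x = 4: f_y(4, y) = 6*y**2 + 46*y + 18; no integer root y with |y| ≤ 4.
Only singular point on the grid: (-1, -2).
Classify: substitute x = -1 + u, y = -2 + v and expand: f = -2*u**2*v - u**2 + 2*u*v**2 + 2*v**3 + v**2.
No constant or linear terms (consistent with a singular point). Quadratic part: -u**2 + v**2. Cubic part: -2*u**2*v + 2*u*v**2 + 2*v**3.
The quadratic part v**2 - u**2 = (v − u)(v + u) splits into two distinct linear factors, so there are two distinct tangent lines y − -2 = ±(x − -1) — this is a node (ordinary double point).
Classification: node.


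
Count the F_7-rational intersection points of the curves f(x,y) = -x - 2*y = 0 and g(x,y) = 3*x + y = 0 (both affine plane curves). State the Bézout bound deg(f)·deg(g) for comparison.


Common zeros: {(0, 0)}; count = 1; Bézout bound = 1.

deg(f) = 1, deg(g) = 1, so Bézout bound = 1.
Scan x ∈ F_7. For each x, list the y ∈ F_7 with f(x, y) ≡ 0 and those with g(x, y) ≡ 0 (mod 7); the common zeros in that column are the intersection.
  x = 0: f ≡ 0 at y ∈ {0}; g ≡ 0 at y ∈ {0}; common: {0}.
  x = 1: f ≡ 0 at y ∈ {3}; g ≡ 0 at y ∈ {4}; common: ∅.
  x = 2: f ≡ 0 at y ∈ {6}; g ≡ 0 at y ∈ {1}; common: ∅.
  x = 3: f ≡ 0 at y ∈ {2}; g ≡ 0 at y ∈ {5}; common: ∅.
  x = 4: f ≡ 0 at y ∈ {5}; g ≡ 0 at y ∈ {2}; common: ∅.
  x = 5: f ≡ 0 at y ∈ {1}; g ≡ 0 at y ∈ {6}; common: ∅.
  x = 6: f ≡ 0 at y ∈ {4}; g ≡ 0 at y ∈ {3}; common: ∅.
Collecting: common zeros = {(0, 0)}, so the count is 1.
Comparison with the Bézout bound: 1 ≤ 1 = deg(f)·deg(g), as expected for curves with no common component (the bound is attained).


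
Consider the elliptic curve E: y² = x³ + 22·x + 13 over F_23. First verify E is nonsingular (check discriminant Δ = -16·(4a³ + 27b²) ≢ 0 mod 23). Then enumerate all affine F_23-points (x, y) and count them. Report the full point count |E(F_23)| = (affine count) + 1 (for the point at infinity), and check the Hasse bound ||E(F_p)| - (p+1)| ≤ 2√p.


Affine points = {(0, 6), (0, 17), (1, 6), (1, 17), (4, 2), (4, 21), (5, 8), (5, 15), (6, 4), (6, 19), (7, 2), (7, 21), (12, 2), (12, 21), (13, 9), (13, 14), (14, 11), (14, 12), (18, 10), (18, 13), (20, 9), (20, 14), (22, 6), (22, 17)}; affine count = 24; |E(F_23)| = 25.

Discriminant check: Δ ∝ 4a³ + 27b² = 4·22³ + 27·13² = 4·10648 + 27·169 ≡ 5 (mod 23). Nonzero ⇒ E is nonsingular.
For each x ∈ F_23, compute rhs = x³ + 22·x + 13 mod 23, then count y ∈ F_23 with y² ≡ rhs.
  x = 0: rhs = 13, matching y values: 6, 17 (2 points).
  x = 1: rhs = 13, matching y values: 6, 17 (2 points).
  x = 2: rhs = 19, matching y values: none (0 points).
  x = 3: rhs = 14, matching y values: none (0 points).
  x = 4: rhs = 4, matching y values: 2, 21 (2 points).
  x = 5: rhs = 18, matching y values: 8, 15 (2 points).
  x = 6: rhs = 16, matching y values: 4, 19 (2 points).
  x = 7: rhs = 4, matching y values: 2, 21 (2 points).
  x = 8: rhs = 11, matching y values: none (0 points).
  x = 9: rhs = 20, matching y values: none (0 points).
  x = 10: rhs = 14, matching y values: none (0 points).
  x = 11: rhs = 22, matching y values: none (0 points).
  x = 12: rhs = 4, matching y values: 2, 21 (2 points).
  x = 13: rhs = 12, matching y values: 9, 14 (2 points).
  x = 14: rhs = 6, matching y values: 11, 12 (2 points).
  x = 15: rhs = 15, matching y values: none (0 points).
  x = 16: rhs = 22, matching y values: none (0 points).
  x = 17: rhs = 10, matching y values: none (0 points).
  x = 18: rhs = 8, matching y values: 10, 13 (2 points).
  x = 19: rhs = 22, matching y values: none (0 points).
  x = 20: rhs = 12, matching y values: 9, 14 (2 points).
  x = 21: rhs = 7, matching y values: none (0 points).
  x = 22: rhs = 13, matching y values: 6, 17 (2 points).
Total affine count: 24.
Full point count |E(F_23)| = 24 + 1 = 25.
Hasse bound: |25 − (23+1)| = |1| = 1 ≤ 2√23 ≈ 9.5917 ✓.


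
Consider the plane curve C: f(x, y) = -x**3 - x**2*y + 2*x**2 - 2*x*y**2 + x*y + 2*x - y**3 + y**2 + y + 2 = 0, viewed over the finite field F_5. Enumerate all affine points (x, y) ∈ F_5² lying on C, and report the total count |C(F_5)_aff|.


Affine F_5-points: {(0, 2), (1, 0), (1, 2), (2, 4), (3, 4), (4, 2), (4, 3)}; count = 7.

For each of the 25 pairs (x, y) ∈ F_5², evaluate f(x, y) mod 5. Record the zeros.
  x = 0: [0↦2, 1↦3, 2↦0, 3↦2, 4↦3]  zeros at y ∈ {2}
  x = 1: [0↦0, 1↦4, 2↦0, 3↦2, 4↦4]  zeros at y ∈ {0, 2}
  x = 2: [0↦1, 1↦1, 2↦4, 3↦4, 4↦0]  zeros at y ∈ {4}
  x = 3: [0↦4, 1↦3, 2↦1, 3↦2, 4↦0]  zeros at y ∈ {4}
  x = 4: [0↦3, 1↦4, 2↦0, 3↦0, 4↦3]  zeros at y ∈ {2, 3}
Collecting zeros: affine points = {(0, 2), (1, 0), (1, 2), (2, 4), (3, 4), (4, 2), (4, 3)}.
Total count |C(F_5)_aff| = 7.


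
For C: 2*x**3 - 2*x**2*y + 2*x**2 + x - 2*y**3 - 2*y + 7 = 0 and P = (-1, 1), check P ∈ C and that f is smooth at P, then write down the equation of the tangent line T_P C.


Tangent line at P: 7*x - 10*y + 17 = 0.

Step 1: f(-1, 1) = 0, so P lies on C.
Step 2: partial derivatives
  f_x(x, y) = 6*x**2 - 4*x*y + 4*x + 1, f_y(x, y) = -2*x**2 - 6*y**2 - 2.
  f_x(P) = 7, f_y(P) = -10 (gradient nonzero, so P is smooth).
Step 3: tangent line at P: 7·(x − -1) + -10·(y − 1) = 0.
Expanding: 7*x - 10*y + 17 = 0.


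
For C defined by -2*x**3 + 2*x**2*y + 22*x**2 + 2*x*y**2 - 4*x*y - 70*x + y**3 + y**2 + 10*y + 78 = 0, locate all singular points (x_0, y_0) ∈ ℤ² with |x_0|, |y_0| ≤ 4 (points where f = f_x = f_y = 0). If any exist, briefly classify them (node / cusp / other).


Singular points: {(3, -2)}; classification: cusp.

Compute partial derivatives:
  f_x = -6*x**2 + 4*x*y + 44*x + 2*y**2 - 4*y - 70.
  f_y = 2*x**2 + 4*x*y - 4*x + 3*y**2 + 2*y + 10.
Scan x_0 ∈ {−4, ..., 4}. For each x_0, f_y(x_0, y) is a polynomial in y; find its integer roots y ∈ {−4, ..., 4}, then test f_x and f at those candidates.
  x = -4: f_y(-4, y) = 3*y**2 - 14*y + 58; no integer root y with |y| ≤ 4.
  x = -3: f_y(-3, y) = 3*y**2 - 10*y + 40; no integer root y with |y| ≤ 4.
  x = -2: f_y(-2, y) = 3*y**2 - 6*y + 26; no integer root y with |y| ≤ 4.
  x = -1: f_y(-1, y) = 3*y**2 - 2*y + 16; no integer root y with |y| ≤ 4.
  x = 0: f_y(0, y) = 3*y**2 + 2*y + 10; no integer root y with |y| ≤ 4.
  x = 1: f_y(1, y) = 3*y**2 + 6*y + 8; no integer root y with |y| ≤ 4.
  x = 2: f_y(2, y) = 3*y**2 + 10*y + 10; no integer root y with |y| ≤ 4.
  x = 3: f_y(3, y) = 3*y**2 + 14*y + 16; vanishes at y ∈ {-2}. (3, -2): f_x = 0, f = 0 — SINGULAR.
  x = 4: f_y(4, y) = 3*y**2 + 18*y + 26; no integer root y with |y| ≤ 4.
Only singular point on the grid: (3, -2).
Classify: substitute x = 3 + u, y = -2 + v and expand: f = -2*u**3 + 2*u**2*v + 2*u*v**2 + v**3 + v**2.
No constant or linear terms (consistent with a singular point). Quadratic part: v**2. Cubic part: -2*u**3 + 2*u**2*v + 2*u*v**2 + v**3.
The quadratic part v**2 is a perfect square, so there is a single (double) tangent line v = 0, i.e. y = -2. Restricting the cubic part to that line (v = 0) leaves -2*u**3 ≠ 0, so f is not divisible by v and the branch is v² ≈ 2*u**3 to lowest order — this is a cusp.
Classification: cusp.


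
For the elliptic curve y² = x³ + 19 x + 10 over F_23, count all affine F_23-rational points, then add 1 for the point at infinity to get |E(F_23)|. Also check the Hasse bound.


Affine points = {(3, 5), (3, 18), (4, 9), (4, 14), (5, 0), (6, 8), (6, 15), (7, 7), (7, 16), (9, 6), (9, 17), (10, 2), (10, 21), (11, 3), (11, 20), (13, 4), (13, 19), (15, 6), (15, 17), (17, 5), (17, 18), (19, 10), (19, 13), (20, 8), (20, 15), (22, 6), (22, 17)}; affine count = 27; |E(F_23)| = 28.

Discriminant check: Δ ∝ 4a³ + 27b² = 4·19³ + 27·10² = 4·6859 + 27·100 ≡ 6 (mod 23). Nonzero ⇒ E is nonsingular.
For each x ∈ F_23, compute rhs = x³ + 19·x + 10 mod 23, then count y ∈ F_23 with y² ≡ rhs.
  x = 0: rhs = 10, matching y values: none (0 points).
  x = 1: rhs = 7, matching y values: none (0 points).
  x = 2: rhs = 10, matching y values: none (0 points).
  x = 3: rhs = 2, matching y values: 5, 18 (2 points).
  x = 4: rhs = 12, matching y values: 9, 14 (2 points).
  x = 5: rhs = 0, matching y values: 0 (1 points).
  x = 6: rhs = 18, matching y values: 8, 15 (2 points).
  x = 7: rhs = 3, matching y values: 7, 16 (2 points).
  x = 8: rhs = 7, matching y values: none (0 points).
  x = 9: rhs = 13, matching y values: 6, 17 (2 points).
  x = 10: rhs = 4, matching y values: 2, 21 (2 points).
  x = 11: rhs = 9, matching y values: 3, 20 (2 points).
  x = 12: rhs = 11, matching y values: none (0 points).
  x = 13: rhs = 16, matching y values: 4, 19 (2 points).
  x = 14: rhs = 7, matching y values: none (0 points).
  x = 15: rhs = 13, matching y values: 6, 17 (2 points).
  x = 16: rhs = 17, matching y values: none (0 points).
  x = 17: rhs = 2, matching y values: 5, 18 (2 points).
  x = 18: rhs = 20, matching y values: none (0 points).
  x = 19: rhs = 8, matching y values: 10, 13 (2 points).
  x = 20: rhs = 18, matching y values: 8, 15 (2 points).
  x = 21: rhs = 10, matching y values: none (0 points).
  x = 22: rhs = 13, matching y values: 6, 17 (2 points).
Total affine count: 27.
Full point count |E(F_23)| = 27 + 1 = 28.
Hasse bound: |28 − (23+1)| = |4| = 4 ≤ 2√23 ≈ 9.5917 ✓.


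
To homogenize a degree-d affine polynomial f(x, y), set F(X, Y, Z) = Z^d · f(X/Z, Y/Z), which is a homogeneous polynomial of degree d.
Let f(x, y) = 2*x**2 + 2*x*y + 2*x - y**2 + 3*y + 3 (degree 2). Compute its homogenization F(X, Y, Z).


F(X, Y, Z) = 2*X**2 + 2*X*Y + 2*X*Z - Y**2 + 3*Y*Z + 3*Z**2

deg(f) = 2.
Substitute x = X/Z, y = Y/Z into f, then multiply by Z^2.
  monomial 2·x^2·y^0 ↦ 2·X^2·Y^0·Z^0.
  monomial 2·x^1·y^1 ↦ 2·X^1·Y^1·Z^0.
  monomial 2·x^1·y^0 ↦ 2·X^1·Y^0·Z^1.
  monomial -1·x^0·y^2 ↦ -1·X^0·Y^2·Z^0.
  monomial 3·x^0·y^1 ↦ 3·X^0·Y^1·Z^1.
  monomial 3·x^0·y^0 ↦ 3·X^0·Y^0·Z^2.
Collecting: F(X, Y, Z) = 2*X**2 + 2*X*Y + 2*X*Z - Y**2 + 3*Y*Z + 3*Z**2.


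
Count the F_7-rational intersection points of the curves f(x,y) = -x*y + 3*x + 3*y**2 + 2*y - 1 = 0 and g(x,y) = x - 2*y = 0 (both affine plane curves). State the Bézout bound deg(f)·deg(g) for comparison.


Common zeros: ∅; count = 0; Bézout bound = 2.

deg(f) = 2, deg(g) = 1, so Bézout bound = 2.
Scan x ∈ F_7. For each x, list the y ∈ F_7 with f(x, y) ≡ 0 and those with g(x, y) ≡ 0 (mod 7); the common zeros in that column are the intersection.
  x = 0: f ≡ 0 at y ∈ {5, 6}; g ≡ 0 at y ∈ {0}; common: ∅.
  x = 1: f ≡ 0 at y ∈ ∅; g ≡ 0 at y ∈ {4}; common: ∅.
  x = 2: f ≡ 0 at y ∈ ∅; g ≡ 0 at y ∈ {1}; common: ∅.
  x = 3: f ≡ 0 at y ∈ ∅; g ≡ 0 at y ∈ {5}; common: ∅.
  x = 4: f ≡ 0 at y ∈ ∅; g ≡ 0 at y ∈ {2}; common: ∅.
  x = 5: f ≡ 0 at y ∈ {0, 1}; g ≡ 0 at y ∈ {6}; common: ∅.
  x = 6: f ≡ 0 at y ∈ {2, 4}; g ≡ 0 at y ∈ {3}; common: ∅.
Collecting: common zeros = ∅, so the count is 0.
Comparison with the Bézout bound: 0 ≤ 2 = deg(f)·deg(g), as expected for curves with no common component (the affine F_7-count falls short of the bound because intersections may lie at infinity, over extension fields, or carry multiplicity).


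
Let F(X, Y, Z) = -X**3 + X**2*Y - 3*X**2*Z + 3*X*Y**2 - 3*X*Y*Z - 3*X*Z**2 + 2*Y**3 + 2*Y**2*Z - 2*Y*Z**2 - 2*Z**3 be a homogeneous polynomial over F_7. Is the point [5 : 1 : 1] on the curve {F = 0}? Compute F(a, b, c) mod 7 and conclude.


F(5,1,1) ≡ 6 (mod 7); P is NOT on the curve.

Evaluate F(5, 1, 1) term-by-term (mod 7).
  -X**3 ↦ -1·125·1·1 = -125
  X**2*Y ↦ 1·25·1·1 = 25
  -3*X**2*Z ↦ -3·25·1·1 = -75
  3*X*Y**2 ↦ 3·5·1·1 = 15
  -3*X*Y*Z ↦ -3·5·1·1 = -15
  -3*X*Z**2 ↦ -3·5·1·1 = -15
  2*Y**3 ↦ 2·1·1·1 = 2
  2*Y**2*Z ↦ 2·1·1·1 = 2
  -2*Y*Z**2 ↦ -2·1·1·1 = -2
  -2*Z**3 ↦ -2·1·1·1 = -2
Sum: F(5, 1, 1) = (-125) + (25) + (-75) + (15) + (-15) + (-15) + (2) + (2) + (-2) + (-2) = -190.
Reducing mod 7: -190 ≡ 6 (mod 7).
Since F(a, b, c) ≡ 6 ≠ 0 (mod 7), P does NOT lie on the curve.


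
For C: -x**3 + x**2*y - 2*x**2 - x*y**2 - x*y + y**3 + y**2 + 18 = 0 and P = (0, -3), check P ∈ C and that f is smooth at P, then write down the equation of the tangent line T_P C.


Tangent line at P: -6*x + 21*y + 63 = 0.

Step 1: f(0, -3) = 0, so P lies on C.
Step 2: partial derivatives
  f_x(x, y) = -3*x**2 + 2*x*y - 4*x - y**2 - y, f_y(x, y) = x**2 - 2*x*y - x + 3*y**2 + 2*y.
  f_x(P) = -6, f_y(P) = 21 (gradient nonzero, so P is smooth).
Step 3: tangent line at P: -6·(x − 0) + 21·(y − -3) = 0.
Expanding: -6*x + 21*y + 63 = 0.


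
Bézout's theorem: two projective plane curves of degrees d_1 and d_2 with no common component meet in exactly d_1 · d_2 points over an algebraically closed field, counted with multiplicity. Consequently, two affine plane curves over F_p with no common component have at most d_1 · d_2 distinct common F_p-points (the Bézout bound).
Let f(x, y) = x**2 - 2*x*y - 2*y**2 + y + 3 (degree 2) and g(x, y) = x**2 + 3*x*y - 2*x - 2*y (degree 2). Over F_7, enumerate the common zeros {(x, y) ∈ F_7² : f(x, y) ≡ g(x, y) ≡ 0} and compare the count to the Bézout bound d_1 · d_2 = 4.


Common zeros: {(2, 0)}; count = 1; Bézout bound = 4.

deg(f) = 2, deg(g) = 2, so Bézout bound = 4.
Scan x ∈ F_7. For each x, list the y ∈ F_7 with f(x, y) ≡ 0 and those with g(x, y) ≡ 0 (mod 7); the common zeros in that column are the intersection.
  x = 0: f ≡ 0 at y ∈ {5, 6}; g ≡ 0 at y ∈ {0}; common: ∅.
  x = 1: f ≡ 0 at y ∈ ∅; g ≡ 0 at y ∈ {1}; common: ∅.
  x = 2: f ≡ 0 at y ∈ {0, 2}; g ≡ 0 at y ∈ {0}; common: {0}.
  x = 3: f ≡ 0 at y ∈ {3, 5}; g ≡ 0 at y ∈ ∅; common: ∅.
  x = 4: f ≡ 0 at y ∈ ∅; g ≡ 0 at y ∈ {2}; common: ∅.
  x = 5: f ≡ 0 at y ∈ {0, 6}; g ≡ 0 at y ∈ {1}; common: ∅.
  x = 6: f ≡ 0 at y ∈ ∅; g ≡ 0 at y ∈ {2}; common: ∅.
Collecting: common zeros = {(2, 0)}, so the count is 1.
Comparison with the Bézout bound: 1 ≤ 4 = deg(f)·deg(g), as expected for curves with no common component (the affine F_7-count falls short of the bound because intersections may lie at infinity, over extension fields, or carry multiplicity).


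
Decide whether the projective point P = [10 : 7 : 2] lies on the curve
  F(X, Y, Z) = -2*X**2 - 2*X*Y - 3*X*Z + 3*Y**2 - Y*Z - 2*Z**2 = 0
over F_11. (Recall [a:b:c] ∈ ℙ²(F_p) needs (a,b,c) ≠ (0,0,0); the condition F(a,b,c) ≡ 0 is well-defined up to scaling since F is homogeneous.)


F(10,7,2) ≡ 0 (mod 11); P is on the curve.

Evaluate F(10, 7, 2) term-by-term (mod 11).
  -2*X**2 ↦ -2·100·1·1 = -200
  -2*X*Y ↦ -2·10·7·1 = -140
  -3*X*Z ↦ -3·10·1·2 = -60
  3*Y**2 ↦ 3·1·49·1 = 147
  -Y*Z ↦ -1·1·7·2 = -14
  -2*Z**2 ↦ -2·1·1·4 = -8
Sum: F(10, 7, 2) = (-200) + (-140) + (-60) + (147) + (-14) + (-8) = -275.
Reducing mod 11: -275 ≡ 0 (mod 11).
Since F(a, b, c) ≡ 0 (mod 11), P lies on the curve.


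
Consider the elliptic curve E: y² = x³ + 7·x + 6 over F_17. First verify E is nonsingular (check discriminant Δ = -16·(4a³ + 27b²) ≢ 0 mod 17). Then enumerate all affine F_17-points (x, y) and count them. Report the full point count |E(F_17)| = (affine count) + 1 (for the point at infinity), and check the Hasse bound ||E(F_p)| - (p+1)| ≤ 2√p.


Affine points = {(4, 8), (4, 9), (5, 8), (5, 9), (6, 3), (6, 14), (8, 8), (8, 9), (9, 4), (9, 13), (12, 4), (12, 13), (13, 4), (13, 13), (14, 3), (14, 14), (15, 1), (15, 16), (16, 7), (16, 10)}; affine count = 20; |E(F_17)| = 21.

Discriminant check: Δ ∝ 4a³ + 27b² = 4·7³ + 27·6² = 4·343 + 27·36 ≡ 15 (mod 17). Nonzero ⇒ E is nonsingular.
For each x ∈ F_17, compute rhs = x³ + 7·x + 6 mod 17, then count y ∈ F_17 with y² ≡ rhs.
  x = 0: rhs = 6, matching y values: none (0 points).
  x = 1: rhs = 14, matching y values: none (0 points).
  x = 2: rhs = 11, matching y values: none (0 points).
  x = 3: rhs = 3, matching y values: none (0 points).
  x = 4: rhs = 13, matching y values: 8, 9 (2 points).
  x = 5: rhs = 13, matching y values: 8, 9 (2 points).
  x = 6: rhs = 9, matching y values: 3, 14 (2 points).
  x = 7: rhs = 7, matching y values: none (0 points).
  x = 8: rhs = 13, matching y values: 8, 9 (2 points).
  x = 9: rhs = 16, matching y values: 4, 13 (2 points).
  x = 10: rhs = 5, matching y values: none (0 points).
  x = 11: rhs = 3, matching y values: none (0 points).
  x = 12: rhs = 16, matching y values: 4, 13 (2 points).
  x = 13: rhs = 16, matching y values: 4, 13 (2 points).
  x = 14: rhs = 9, matching y values: 3, 14 (2 points).
  x = 15: rhs = 1, matching y values: 1, 16 (2 points).
  x = 16: rhs = 15, matching y values: 7, 10 (2 points).
Total affine count: 20.
Full point count |E(F_17)| = 20 + 1 = 21.
Hasse bound: |21 − (17+1)| = |3| = 3 ≤ 2√17 ≈ 8.2462 ✓.


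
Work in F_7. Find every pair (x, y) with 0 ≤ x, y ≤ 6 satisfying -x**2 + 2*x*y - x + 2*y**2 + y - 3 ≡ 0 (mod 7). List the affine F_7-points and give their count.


Affine F_7-points: {(0, 1), (0, 2), (1, 1), (3, 2), (3, 5), (5, 6), (6, 5), (6, 6)}; count = 8.

For each of the 49 pairs (x, y) ∈ F_7², evaluate f(x, y) mod 7. Record the zeros.
  x = 0: [0↦4, 1↦0, 2↦0, 3↦4, 4↦5, 5↦3, 6↦5]  zeros at y ∈ {1, 2}
  x = 1: [0↦2, 1↦0, 2↦2, 3↦1, 4↦4, 5↦4, 6↦1]  zeros at y ∈ {1}
  x = 2: [0↦5, 1↦5, 2↦2, 3↦3, 4↦1, 5↦3, 6↦2]  zeros at y ∈ ∅
  x = 3: [0↦6, 1↦1, 2↦0, 3↦3, 4↦3, 5↦0, 6↦1]  zeros at y ∈ {2, 5}
  x = 4: [0↦5, 1↦2, 2↦3, 3↦1, 4↦3, 5↦2, 6↦5]  zeros at y ∈ ∅
  x = 5: [0↦2, 1↦1, 2↦4, 3↦4, 4↦1, 5↦2, 6↦0]  zeros at y ∈ {6}
  x = 6: [0↦4, 1↦5, 2↦3, 3↦5, 4↦4, 5↦0, 6↦0]  zeros at y ∈ {5, 6}
Collecting zeros: affine points = {(0, 1), (0, 2), (1, 1), (3, 2), (3, 5), (5, 6), (6, 5), (6, 6)}.
Total count |C(F_7)_aff| = 8.


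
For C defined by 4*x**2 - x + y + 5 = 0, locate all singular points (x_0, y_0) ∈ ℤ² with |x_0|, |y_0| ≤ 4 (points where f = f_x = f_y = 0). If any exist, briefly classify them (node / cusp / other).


No singular points in the scanned grid; C is smooth there.

Compute partial derivatives:
  f_x = 8*x - 1.
  f_y = 1.
f_y = 1 is a nonzero constant, so f_y never vanishes: no point (x, y) can satisfy f = f_x = f_y = 0. In particular no (x, y) ∈ {−4, ..., 4}² is singular; the curve is smooth.


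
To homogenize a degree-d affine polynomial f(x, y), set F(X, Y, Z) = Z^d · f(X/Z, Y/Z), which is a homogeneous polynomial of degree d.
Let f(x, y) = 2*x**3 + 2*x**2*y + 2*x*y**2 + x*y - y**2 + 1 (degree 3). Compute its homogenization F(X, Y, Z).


F(X, Y, Z) = 2*X**3 + 2*X**2*Y + 2*X*Y**2 + X*Y*Z - Y**2*Z + Z**3

deg(f) = 3.
Substitute x = X/Z, y = Y/Z into f, then multiply by Z^3.
  monomial 2·x^3·y^0 ↦ 2·X^3·Y^0·Z^0.
  monomial 2·x^2·y^1 ↦ 2·X^2·Y^1·Z^0.
  monomial 2·x^1·y^2 ↦ 2·X^1·Y^2·Z^0.
  monomial 1·x^1·y^1 ↦ 1·X^1·Y^1·Z^1.
  monomial -1·x^0·y^2 ↦ -1·X^0·Y^2·Z^1.
  monomial 1·x^0·y^0 ↦ 1·X^0·Y^0·Z^3.
Collecting: F(X, Y, Z) = 2*X**3 + 2*X**2*Y + 2*X*Y**2 + X*Y*Z - Y**2*Z + Z**3.


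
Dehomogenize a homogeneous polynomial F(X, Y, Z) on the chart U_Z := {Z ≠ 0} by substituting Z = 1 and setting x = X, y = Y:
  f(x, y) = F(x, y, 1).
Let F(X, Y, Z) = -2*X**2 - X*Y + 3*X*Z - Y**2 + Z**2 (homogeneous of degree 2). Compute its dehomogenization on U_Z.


f(x, y) = -2*x**2 - x*y + 3*x - y**2 + 1

On U_Z we set Z = 1. Each monomial c·X^i·Y^j·Z^k in F becomes c·x^i·y^j·1^k = c·x^i·y^j.
Substituting Z = 1: F(X, Y, 1) = -2*x**2 - x*y + 3*x - y**2 + 1.
Note: deg(f) ≤ deg(F) = 2; strict inequality happens when F is divisible by Z (lost terms).


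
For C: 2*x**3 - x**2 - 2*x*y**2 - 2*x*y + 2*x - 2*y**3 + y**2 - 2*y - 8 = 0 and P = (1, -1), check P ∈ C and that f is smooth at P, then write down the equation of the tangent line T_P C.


Tangent line at P: 6*x - 8*y - 14 = 0.

Step 1: f(1, -1) = 0, so P lies on C.
Step 2: partial derivatives
  f_x(x, y) = 6*x**2 - 2*x - 2*y**2 - 2*y + 2, f_y(x, y) = -4*x*y - 2*x - 6*y**2 + 2*y - 2.
  f_x(P) = 6, f_y(P) = -8 (gradient nonzero, so P is smooth).
Step 3: tangent line at P: 6·(x − 1) + -8·(y − -1) = 0.
Expanding: 6*x - 8*y - 14 = 0.


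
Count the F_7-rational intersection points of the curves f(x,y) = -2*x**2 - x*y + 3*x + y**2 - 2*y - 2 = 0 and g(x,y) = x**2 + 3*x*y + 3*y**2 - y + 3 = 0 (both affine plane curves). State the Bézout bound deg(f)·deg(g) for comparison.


Common zeros: {(2, 3)}; count = 1; Bézout bound = 4.

deg(f) = 2, deg(g) = 2, so Bézout bound = 4.
Scan x ∈ F_7. For each x, list the y ∈ F_7 with f(x, y) ≡ 0 and those with g(x, y) ≡ 0 (mod 7); the common zeros in that column are the intersection.
  x = 0: f ≡ 0 at y ∈ ∅; g ≡ 0 at y ∈ {6}; common: ∅.
  x = 1: f ≡ 0 at y ∈ ∅; g ≡ 0 at y ∈ ∅; common: ∅.
  x = 2: f ≡ 0 at y ∈ {1, 3}; g ≡ 0 at y ∈ {0, 3}; common: {3}.
  x = 3: f ≡ 0 at y ∈ ∅; g ≡ 0 at y ∈ {3, 6}; common: ∅.
  x = 4: f ≡ 0 at y ∈ ∅; g ≡ 0 at y ∈ ∅; common: ∅.
  x = 5: f ≡ 0 at y ∈ {3, 4}; g ≡ 0 at y ∈ {0}; common: ∅.
  x = 6: f ≡ 0 at y ∈ {0, 1}; g ≡ 0 at y ∈ ∅; common: ∅.
Collecting: common zeros = {(2, 3)}, so the count is 1.
Comparison with the Bézout bound: 1 ≤ 4 = deg(f)·deg(g), as expected for curves with no common component (the affine F_7-count falls short of the bound because intersections may lie at infinity, over extension fields, or carry multiplicity).


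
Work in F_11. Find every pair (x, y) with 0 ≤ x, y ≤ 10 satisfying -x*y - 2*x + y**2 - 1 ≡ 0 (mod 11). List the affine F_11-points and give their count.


Affine F_11-points: {(0, 1), (0, 10), (3, 6), (3, 8), (5, 0), (5, 5), (6, 3), (8, 4), (9, 2), (9, 7)}; count = 10.

For each of the 121 pairs (x, y) ∈ F_11², evaluate f(x, y) mod 11. Record the zeros.
  x = 0: [0↦10, 1↦0, 2↦3, 3↦8, 4↦4, 5↦2, 6↦2, 7↦4, 8↦8, 9↦3, 10↦0]  zeros at y ∈ {1, 10}
  x = 1: [0↦8, 1↦8, 2↦10, 3↦3, 4↦9, 5↦6, 6↦5, 7↦6, 8↦9, 9↦3, 10↦10]  zeros at y ∈ ∅
  x = 2: [0↦6, 1↦5, 2↦6, 3↦9, 4↦3, 5↦10, 6↦8, 7↦8, 8↦10, 9↦3, 10↦9]  zeros at y ∈ ∅
  x = 3: [0↦4, 1↦2, 2↦2, 3↦4, 4↦8, 5↦3, 6↦0, 7↦10, 8↦0, 9↦3, 10↦8]  zeros at y ∈ {6, 8}
  x = 4: [0↦2, 1↦10, 2↦9, 3↦10, 4↦2, 5↦7, 6↦3, 7↦1, 8↦1, 9↦3, 10↦7]  zeros at y ∈ ∅
  x = 5: [0↦0, 1↦7, 2↦5, 3↦5, 4↦7, 5↦0, 6↦6, 7↦3, 8↦2, 9↦3, 10↦6]  zeros at y ∈ {0, 5}
  x = 6: [0↦9, 1↦4, 2↦1, 3↦0, 4↦1, 5↦4, 6↦9, 7↦5, 8↦3, 9↦3, 10↦5]  zeros at y ∈ {3}
  x = 7: [0↦7, 1↦1, 2↦8, 3↦6, 4↦6, 5↦8, 6↦1, 7↦7, 8↦4, 9↦3, 10↦4]  zeros at y ∈ ∅
  x = 8: [0↦5, 1↦9, 2↦4, 3↦1, 4↦0, 5↦1, 6↦4, 7↦9, 8↦5, 9↦3, 10↦3]  zeros at y ∈ {4}
  x = 9: [0↦3, 1↦6, 2↦0, 3↦7, 4↦5, 5↦5, 6↦7, 7↦0, 8↦6, 9↦3, 10↦2]  zeros at y ∈ {2, 7}
  x = 10: [0↦1, 1↦3, 2↦7, 3↦2, 4↦10, 5↦9, 6↦10, 7↦2, 8↦7, 9↦3, 10↦1]  zeros at y ∈ ∅
Collecting zeros: affine points = {(0, 1), (0, 10), (3, 6), (3, 8), (5, 0), (5, 5), (6, 3), (8, 4), (9, 2), (9, 7)}.
Total count |C(F_11)_aff| = 10.


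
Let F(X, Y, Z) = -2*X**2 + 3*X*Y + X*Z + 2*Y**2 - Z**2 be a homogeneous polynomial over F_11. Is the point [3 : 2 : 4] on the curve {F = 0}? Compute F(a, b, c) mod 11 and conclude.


F(3,2,4) ≡ 4 (mod 11); P is NOT on the curve.

Evaluate F(3, 2, 4) term-by-term (mod 11).
  -2*X**2 ↦ -2·9·1·1 = -18
  3*X*Y ↦ 3·3·2·1 = 18
  X*Z ↦ 1·3·1·4 = 12
  2*Y**2 ↦ 2·1·4·1 = 8
  -Z**2 ↦ -1·1·1·16 = -16
Sum: F(3, 2, 4) = (-18) + (18) + (12) + (8) + (-16) = 4.
Reducing mod 11: 4 ≡ 4 (mod 11).
Since F(a, b, c) ≡ 4 ≠ 0 (mod 11), P does NOT lie on the curve.


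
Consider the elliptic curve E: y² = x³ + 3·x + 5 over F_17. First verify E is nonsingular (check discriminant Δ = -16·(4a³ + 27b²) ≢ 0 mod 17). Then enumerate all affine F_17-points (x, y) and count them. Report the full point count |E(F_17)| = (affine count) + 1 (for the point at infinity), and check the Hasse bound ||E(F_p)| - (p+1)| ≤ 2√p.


Affine points = {(1, 3), (1, 14), (2, 6), (2, 11), (4, 8), (4, 9), (5, 3), (5, 14), (6, 1), (6, 16), (9, 8), (9, 9), (10, 7), (10, 10), (11, 3), (11, 14), (12, 1), (12, 16), (15, 5), (15, 12), (16, 1), (16, 16)}; affine count = 22; |E(F_17)| = 23.

Discriminant check: Δ ∝ 4a³ + 27b² = 4·3³ + 27·5² = 4·27 + 27·25 ≡ 1 (mod 17). Nonzero ⇒ E is nonsingular.
For each x ∈ F_17, compute rhs = x³ + 3·x + 5 mod 17, then count y ∈ F_17 with y² ≡ rhs.
  x = 0: rhs = 5, matching y values: none (0 points).
  x = 1: rhs = 9, matching y values: 3, 14 (2 points).
  x = 2: rhs = 2, matching y values: 6, 11 (2 points).
  x = 3: rhs = 7, matching y values: none (0 points).
  x = 4: rhs = 13, matching y values: 8, 9 (2 points).
  x = 5: rhs = 9, matching y values: 3, 14 (2 points).
  x = 6: rhs = 1, matching y values: 1, 16 (2 points).
  x = 7: rhs = 12, matching y values: none (0 points).
  x = 8: rhs = 14, matching y values: none (0 points).
  x = 9: rhs = 13, matching y values: 8, 9 (2 points).
  x = 10: rhs = 15, matching y values: 7, 10 (2 points).
  x = 11: rhs = 9, matching y values: 3, 14 (2 points).
  x = 12: rhs = 1, matching y values: 1, 16 (2 points).
  x = 13: rhs = 14, matching y values: none (0 points).
  x = 14: rhs = 3, matching y values: none (0 points).
  x = 15: rhs = 8, matching y values: 5, 12 (2 points).
  x = 16: rhs = 1, matching y values: 1, 16 (2 points).
Total affine count: 22.
Full point count |E(F_17)| = 22 + 1 = 23.
Hasse bound: |23 − (17+1)| = |5| = 5 ≤ 2√17 ≈ 8.2462 ✓.


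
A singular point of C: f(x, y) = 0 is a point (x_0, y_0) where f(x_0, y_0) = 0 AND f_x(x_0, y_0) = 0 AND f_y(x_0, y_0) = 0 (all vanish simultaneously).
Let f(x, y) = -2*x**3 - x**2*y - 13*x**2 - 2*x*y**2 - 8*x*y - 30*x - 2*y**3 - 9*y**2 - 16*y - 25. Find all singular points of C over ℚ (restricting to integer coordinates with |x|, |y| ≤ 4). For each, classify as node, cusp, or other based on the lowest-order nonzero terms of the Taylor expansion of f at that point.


Singular points: {(-2, -1)}; classification: cusp.

Compute partial derivatives:
  f_x = -6*x**2 - 2*x*y - 26*x - 2*y**2 - 8*y - 30.
  f_y = -x**2 - 4*x*y - 8*x - 6*y**2 - 18*y - 16.
Scan x_0 ∈ {−4, ..., 4}. For each x_0, f_y(x_0, y) is a polynomial in y; find its integer roots y ∈ {−4, ..., 4}, then test f_x and f at those candidates.
  x = -4: f_y(-4, y) = -6*y**2 - 2*y; vanishes at y ∈ {0}. (-4, 0): f_x = -22 ≠ 0.
  x = -3: f_y(-3, y) = -6*y**2 - 6*y - 1; no integer root y with |y| ≤ 4.
  x = -2: f_y(-2, y) = -6*y**2 - 10*y - 4; vanishes at y ∈ {-1}. (-2, -1): f_x = 0, f = 0 — SINGULAR.
  x = -1: f_y(-1, y) = -6*y**2 - 14*y - 9; no integer root y with |y| ≤ 4.
  x = 0: f_y(0, y) = -6*y**2 - 18*y - 16; no integer root y with |y| ≤ 4.
  x = 1: f_y(1, y) = -6*y**2 - 22*y - 25; no integer root y with |y| ≤ 4.
  x = 2: f_y(2, y) = -6*y**2 - 26*y - 36; no integer root y with |y| ≤ 4.
  x = 3: f_y(3, y) = -6*y**2 - 30*y - 49; no integer root y with |y| ≤ 4.
  x = 4: f_y(4, y) = -6*y**2 - 34*y - 64; no integer root y with |y| ≤ 4.
Only singular point on the grid: (-2, -1).
Classify: substitute x = -2 + u, y = -1 + v and expand: f = -2*u**3 - u**2*v - 2*u*v**2 - 2*v**3 + v**2.
No constant or linear terms (consistent with a singular point). Quadratic part: v**2. Cubic part: -2*u**3 - u**2*v - 2*u*v**2 - 2*v**3.
The quadratic part v**2 is a perfect square, so there is a single (double) tangent line v = 0, i.e. y = -1. Restricting the cubic part to that line (v = 0) leaves -2*u**3 ≠ 0, so f is not divisible by v and the branch is v² ≈ 2*u**3 to lowest order — this is a cusp.
Classification: cusp.


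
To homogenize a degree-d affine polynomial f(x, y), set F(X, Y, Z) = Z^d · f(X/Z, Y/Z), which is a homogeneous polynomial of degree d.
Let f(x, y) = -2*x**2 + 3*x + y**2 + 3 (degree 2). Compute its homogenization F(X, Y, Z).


F(X, Y, Z) = -2*X**2 + 3*X*Z + Y**2 + 3*Z**2

deg(f) = 2.
Substitute x = X/Z, y = Y/Z into f, then multiply by Z^2.
  monomial -2·x^2·y^0 ↦ -2·X^2·Y^0·Z^0.
  monomial 3·x^1·y^0 ↦ 3·X^1·Y^0·Z^1.
  monomial 1·x^0·y^2 ↦ 1·X^0·Y^2·Z^0.
  monomial 3·x^0·y^0 ↦ 3·X^0·Y^0·Z^2.
Collecting: F(X, Y, Z) = -2*X**2 + 3*X*Z + Y**2 + 3*Z**2.


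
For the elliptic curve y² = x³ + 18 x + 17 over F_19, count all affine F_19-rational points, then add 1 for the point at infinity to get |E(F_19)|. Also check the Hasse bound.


Affine points = {(0, 6), (0, 13), (1, 6), (1, 13), (2, 2), (2, 17), (4, 1), (4, 18), (5, 2), (5, 17), (7, 7), (7, 12), (10, 0), (11, 8), (11, 11), (12, 2), (12, 17), (13, 4), (13, 15), (14, 7), (14, 12), (17, 7), (17, 12), (18, 6), (18, 13)}; affine count = 25; |E(F_19)| = 26.

Discriminant check: Δ ∝ 4a³ + 27b² = 4·18³ + 27·17² = 4·5832 + 27·289 ≡ 9 (mod 19). Nonzero ⇒ E is nonsingular.
For each x ∈ F_19, compute rhs = x³ + 18·x + 17 mod 19, then count y ∈ F_19 with y² ≡ rhs.
  x = 0: rhs = 17, matching y values: 6, 13 (2 points).
  x = 1: rhs = 17, matching y values: 6, 13 (2 points).
  x = 2: rhs = 4, matching y values: 2, 17 (2 points).
  x = 3: rhs = 3, matching y values: none (0 points).
  x = 4: rhs = 1, matching y values: 1, 18 (2 points).
  x = 5: rhs = 4, matching y values: 2, 17 (2 points).
  x = 6: rhs = 18, matching y values: none (0 points).
  x = 7: rhs = 11, matching y values: 7, 12 (2 points).
  x = 8: rhs = 8, matching y values: none (0 points).
  x = 9: rhs = 15, matching y values: none (0 points).
  x = 10: rhs = 0, matching y values: 0 (1 points).
  x = 11: rhs = 7, matching y values: 8, 11 (2 points).
  x = 12: rhs = 4, matching y values: 2, 17 (2 points).
  x = 13: rhs = 16, matching y values: 4, 15 (2 points).
  x = 14: rhs = 11, matching y values: 7, 12 (2 points).
  x = 15: rhs = 14, matching y values: none (0 points).
  x = 16: rhs = 12, matching y values: none (0 points).
  x = 17: rhs = 11, matching y values: 7, 12 (2 points).
  x = 18: rhs = 17, matching y values: 6, 13 (2 points).
Total affine count: 25.
Full point count |E(F_19)| = 25 + 1 = 26.
Hasse bound: |26 − (19+1)| = |6| = 6 ≤ 2√19 ≈ 8.7178 ✓.


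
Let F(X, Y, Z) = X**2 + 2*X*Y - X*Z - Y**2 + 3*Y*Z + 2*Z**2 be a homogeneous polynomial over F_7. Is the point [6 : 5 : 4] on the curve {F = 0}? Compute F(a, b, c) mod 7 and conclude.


F(6,5,4) ≡ 6 (mod 7); P is NOT on the curve.

Evaluate F(6, 5, 4) term-by-term (mod 7).
  X**2 ↦ 1·36·1·1 = 36
  2*X*Y ↦ 2·6·5·1 = 60
  -X*Z ↦ -1·6·1·4 = -24
  -Y**2 ↦ -1·1·25·1 = -25
  3*Y*Z ↦ 3·1·5·4 = 60
  2*Z**2 ↦ 2·1·1·16 = 32
Sum: F(6, 5, 4) = (36) + (60) + (-24) + (-25) + (60) + (32) = 139.
Reducing mod 7: 139 ≡ 6 (mod 7).
Since F(a, b, c) ≡ 6 ≠ 0 (mod 7), P does NOT lie on the curve.


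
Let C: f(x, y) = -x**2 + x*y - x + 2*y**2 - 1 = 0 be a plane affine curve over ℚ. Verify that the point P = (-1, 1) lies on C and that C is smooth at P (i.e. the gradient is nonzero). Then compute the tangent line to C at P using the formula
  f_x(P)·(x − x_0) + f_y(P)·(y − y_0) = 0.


Tangent line at P: 2*x + 3*y - 1 = 0.

Step 1: f(-1, 1) = 0, so P lies on C.
Step 2: partial derivatives
  f_x(x, y) = -2*x + y - 1, f_y(x, y) = x + 4*y.
  f_x(P) = 2, f_y(P) = 3 (gradient nonzero, so P is smooth).
Step 3: tangent line at P: 2·(x − -1) + 3·(y − 1) = 0.
Expanding: 2*x + 3*y - 1 = 0.


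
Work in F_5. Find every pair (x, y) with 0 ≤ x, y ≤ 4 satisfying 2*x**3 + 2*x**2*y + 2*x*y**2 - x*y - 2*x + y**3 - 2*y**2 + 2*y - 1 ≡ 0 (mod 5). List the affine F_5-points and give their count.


Affine F_5-points: {(0, 1), (1, 3), (1, 4), (2, 3), (3, 2), (4, 3)}; count = 6.

For each of the 25 pairs (x, y) ∈ F_5², evaluate f(x, y) mod 5. Record the zeros.
  x = 0: [0↦4, 1↦0, 2↦3, 3↦4, 4↦4]  zeros at y ∈ {1}
  x = 1: [0↦4, 1↦3, 2↦3, 3↦0, 4↦0]  zeros at y ∈ {3, 4}
  x = 2: [0↦1, 1↦2, 2↦3, 3↦0, 4↦4]  zeros at y ∈ {3}
  x = 3: [0↦2, 1↦4, 2↦0, 3↦1, 4↦3]  zeros at y ∈ {2}
  x = 4: [0↦4, 1↦1, 2↦1, 3↦0, 4↦4]  zeros at y ∈ {3}
Collecting zeros: affine points = {(0, 1), (1, 3), (1, 4), (2, 3), (3, 2), (4, 3)}.
Total count |C(F_5)_aff| = 6.


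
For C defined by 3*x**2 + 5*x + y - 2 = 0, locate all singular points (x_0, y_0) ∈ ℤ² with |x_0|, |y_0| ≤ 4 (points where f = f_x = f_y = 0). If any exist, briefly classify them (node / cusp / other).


No singular points in the scanned grid; C is smooth there.

Compute partial derivatives:
  f_x = 6*x + 5.
  f_y = 1.
f_y = 1 is a nonzero constant, so f_y never vanishes: no point (x, y) can satisfy f = f_x = f_y = 0. In particular no (x, y) ∈ {−4, ..., 4}² is singular; the curve is smooth.


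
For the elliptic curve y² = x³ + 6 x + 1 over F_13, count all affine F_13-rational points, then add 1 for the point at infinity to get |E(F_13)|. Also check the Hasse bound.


Affine points = {(0, 1), (0, 12), (5, 0), (7, 3), (7, 10), (9, 2), (9, 11)}; affine count = 7; |E(F_13)| = 8.

Discriminant check: Δ ∝ 4a³ + 27b² = 4·6³ + 27·1² = 4·216 + 27·1 ≡ 7 (mod 13). Nonzero ⇒ E is nonsingular.
For each x ∈ F_13, compute rhs = x³ + 6·x + 1 mod 13, then count y ∈ F_13 with y² ≡ rhs.
  x = 0: rhs = 1, matching y values: 1, 12 (2 points).
  x = 1: rhs = 8, matching y values: none (0 points).
  x = 2: rhs = 8, matching y values: none (0 points).
  x = 3: rhs = 7, matching y values: none (0 points).
  x = 4: rhs = 11, matching y values: none (0 points).
  x = 5: rhs = 0, matching y values: 0 (1 points).
  x = 6: rhs = 6, matching y values: none (0 points).
  x = 7: rhs = 9, matching y values: 3, 10 (2 points).
  x = 8: rhs = 2, matching y values: none (0 points).
  x = 9: rhs = 4, matching y values: 2, 11 (2 points).
  x = 10: rhs = 8, matching y values: none (0 points).
  x = 11: rhs = 7, matching y values: none (0 points).
  x = 12: rhs = 7, matching y values: none (0 points).
Total affine count: 7.
Full point count |E(F_13)| = 7 + 1 = 8.
Hasse bound: |8 − (13+1)| = |-6| = 6 ≤ 2√13 ≈ 7.2111 ✓.


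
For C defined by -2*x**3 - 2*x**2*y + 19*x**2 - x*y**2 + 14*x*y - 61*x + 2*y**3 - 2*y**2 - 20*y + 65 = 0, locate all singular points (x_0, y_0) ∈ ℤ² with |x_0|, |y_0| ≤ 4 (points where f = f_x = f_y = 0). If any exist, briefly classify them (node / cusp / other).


Singular points: {(3, 1)}; classification: node.

Compute partial derivatives:
  f_x = -6*x**2 - 4*x*y + 38*x - y**2 + 14*y - 61.
  f_y = -2*x**2 - 2*x*y + 14*x + 6*y**2 - 4*y - 20.
Scan x_0 ∈ {−4, ..., 4}. For each x_0, f_y(x_0, y) is a polynomial in y; find its integer roots y ∈ {−4, ..., 4}, then test f_x and f at those candidates.
  x = -4: f_y(-4, y) = 6*y**2 + 4*y - 108; no integer root y with |y| ≤ 4.
  x = -3: f_y(-3, y) = 6*y**2 + 2*y - 80; no integer root y with |y| ≤ 4.
  x = -2: f_y(-2, y) = 6*y**2 - 56; no integer root y with |y| ≤ 4.
  x = -1: f_y(-1, y) = 6*y**2 - 2*y - 36; no integer root y with |y| ≤ 4.
  x = 0: f_y(0, y) = 6*y**2 - 4*y - 20; no integer root y with |y| ≤ 4.
  x = 1: f_y(1, y) = 6*y**2 - 6*y - 8; no integer root y with |y| ≤ 4.
  x = 2: f_y(2, y) = 6*y**2 - 8*y; vanishes at y ∈ {0}. (2, 0): f_x = -9 ≠ 0.
  x = 3: f_y(3, y) = 6*y**2 - 10*y + 4; vanishes at y ∈ {1}. (3, 1): f_x = 0, f = 0 — SINGULAR.
  x = 4: f_y(4, y) = 6*y**2 - 12*y + 4; no integer root y with |y| ≤ 4.
Only singular point on the grid: (3, 1).
Classify: substitute x = 3 + u, y = 1 + v and expand: f = -2*u**3 - 2*u**2*v - u**2 - u*v**2 + 2*v**3 + v**2.
No constant or linear terms (consistent with a singular point). Quadratic part: -u**2 + v**2. Cubic part: -2*u**3 - 2*u**2*v - u*v**2 + 2*v**3.
The quadratic part v**2 - u**2 = (v − u)(v + u) splits into two distinct linear factors, so there are two distinct tangent lines y − 1 = ±(x − 3) — this is a node (ordinary double point).
Classification: node.
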